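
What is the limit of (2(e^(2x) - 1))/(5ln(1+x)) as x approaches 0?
Both numerator and denominator → 0 as x → 0; this is a 0/0 indeterminate form.
Expand each to leading order near x = 0: numerator ~ 4·x, denominator ~ 5·x.
The limit of the ratio is 4/5.

Final answer: 4/5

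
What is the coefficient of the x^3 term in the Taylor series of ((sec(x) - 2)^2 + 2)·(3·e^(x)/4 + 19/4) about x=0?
Expand to order 3: ((sec(x) - 2)^2 + 2)·(3·e^(x)/4 + 19/4) = -3·x^3/8 - 35·x^2/8 + 9·x/4 + 33/2 + O(x^4).
The coefficient of x^3 is -3/8.

Final answer: -3/8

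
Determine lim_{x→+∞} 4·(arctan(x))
Evaluate the dominant behaviour as x → +∞; each term tends to a finite value or vanishes.
Limit = 2·π.

Final answer: 2·π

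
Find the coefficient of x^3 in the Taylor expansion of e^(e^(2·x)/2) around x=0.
Expand to order 3: e^(e^(2·x)/2) = 11·x^3·e^(1/2)/6 + 3·x^2·e^(1/2)/2 + x·e^(1/2) + e^(1/2) + O(x^4).
The coefficient of x^3 is 11·e^(1/2)/6.

Final answer: 11·e^(1/2)/6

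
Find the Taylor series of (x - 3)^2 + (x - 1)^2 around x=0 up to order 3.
2·x^2 - 8·x + 10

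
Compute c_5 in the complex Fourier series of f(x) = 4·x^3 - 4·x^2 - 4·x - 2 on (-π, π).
Compute the real Fourier coefficients first: a_5 = 16/25, b_5 = -248/125 + 8·π^2/5.
Then c_5 = (a_5 − i·b_5)/2 = 8/25 - 4·i·π^2/5 + 124·i/125.

Final answer: 8/25 - 4·i·π^2/5 + 124·i/125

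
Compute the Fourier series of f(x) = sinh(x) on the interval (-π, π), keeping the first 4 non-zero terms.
sin(x)·sinh(π)/π - 4·sin(2·x)·sinh(π)/(5·π) + 3·sin(3·x)·sinh(π)/(5·π) - 8·sin(4·x)·sinh(π)/(17·π)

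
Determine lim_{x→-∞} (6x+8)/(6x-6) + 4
Evaluate the dominant behaviour as x → -∞; each term tends to a finite value or vanishes.
Limit = 5.

Final answer: 5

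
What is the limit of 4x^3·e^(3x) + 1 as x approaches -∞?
The product is a 0·∞ indeterminate form at x → -∞.
Rewrite the product as 4x^3 / e^(-3x) (an ∞/∞ form) and apply L'Hôpital, or use the standard hierarchy e^(3|x|) ≫ |x^3| as x → -∞.
The indeterminate product → 0, so the limit = 1.

Final answer: 1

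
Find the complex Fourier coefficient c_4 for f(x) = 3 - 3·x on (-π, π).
Compute the real Fourier coefficients first: a_4 = 0, b_4 = 3/2.
Then c_4 = (a_4 − i·b_4)/2 = -3·i/4.

Final answer: -3·i/4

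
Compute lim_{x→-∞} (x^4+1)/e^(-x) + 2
The quotient is an ∞/∞ indeterminate form as x → -∞.
Compare growth rates of the dominant terms (exponentials ≫ polynomials ≫ logarithms), or apply L'Hôpital's rule; the quotient → 0.
Adding the constant: 0 + 2 = 2. Limit = 2.

Final answer: 2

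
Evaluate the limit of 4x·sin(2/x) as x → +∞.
As x → +∞: let u = 2/x → 0⁺; then 4·x·sin(2/x) = 4·2·sin(u)/u → 4·2·1 = 8.
Limit = 8.

Final answer: 8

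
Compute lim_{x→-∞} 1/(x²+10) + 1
Evaluate the dominant behaviour as x → -∞; each term tends to a finite value or vanishes.
Limit = 1.

Final answer: 1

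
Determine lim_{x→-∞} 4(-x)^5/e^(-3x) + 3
The quotient is an ∞/∞ indeterminate form as x → -∞.
Compare growth rates of the dominant terms (exponentials ≫ polynomials ≫ logarithms), or apply L'Hôpital's rule; the quotient → 0.
Adding the constant: 0 + 3 = 3. Limit = 3.

Final answer: 3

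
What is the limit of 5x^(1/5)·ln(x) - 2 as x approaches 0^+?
The product is a 0·∞ indeterminate form at x → 0⁺.
Rewrite the product as 5·ln(x) / x^(-1/5) and apply L'Hôpital, or use the standard hierarchy x^(-1/5) ≫ |ln x| as x → 0⁺.
The indeterminate product → 0, so the limit = -2.

Final answer: -2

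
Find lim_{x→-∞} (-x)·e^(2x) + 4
The product is a 0·∞ indeterminate form at x → -∞.
Rewrite the product as (-x) / e^(-2x) (an ∞/∞ form) and apply L'Hôpital, or use the standard hierarchy e^(2|x|) ≫ |(-x)| as x → -∞.
The indeterminate product → 0, so the limit = 4.

Final answer: 4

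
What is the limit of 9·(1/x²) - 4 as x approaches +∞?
Evaluate the dominant behaviour as x → +∞; each term tends to a finite value or vanishes.
Limit = -4.

Final answer: -4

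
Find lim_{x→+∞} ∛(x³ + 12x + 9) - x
This is an ∞ − ∞ indeterminate form.
Multiply by (A² + AB + B²)/(A² + AB + B²) where A = ∛(x³+12x + 9), B = x to use A³ − B³ = (A−B)(A²+AB+B²); the x³ terms cancel, leaving (12x + 9)/(A²+AB+B²) with denominator ~ 3x², so the limit is 0.
Limit = 0.

Final answer: 0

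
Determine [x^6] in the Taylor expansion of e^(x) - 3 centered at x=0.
Expand to order 6: e^(x) - 3 = x^6/720 + x^5/120 + x^4/24 + x^3/6 + x^2/2 + x - 2 + O(x^7).
The coefficient of x^6 is 1/720.

Final answer: 1/720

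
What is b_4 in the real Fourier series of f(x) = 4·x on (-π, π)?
b_4 = (1/π) ∫_{-π}^{π} f(x)·sin(4x) dx.
Evaluate the integral (use parity and integration by parts as needed): b_4 = -2.

Final answer: -2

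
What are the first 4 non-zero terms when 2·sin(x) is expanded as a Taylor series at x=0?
-x^7/2520 + x^5/60 - x^3/3 + 2·x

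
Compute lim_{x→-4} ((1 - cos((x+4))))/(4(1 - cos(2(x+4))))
Both numerator and denominator → 0 as x → -4; this is a 0/0 indeterminate form.
Expand each to leading order near x = -4: numerator ~ (x + 4)^2/2, denominator ~ 8·(x + 4)^2.
The limit of the ratio is 1/16.

Final answer: 1/16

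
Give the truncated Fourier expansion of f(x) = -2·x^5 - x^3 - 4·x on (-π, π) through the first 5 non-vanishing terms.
(-476 - 4·π^4 + 78·π^2)·sin(x) + (-9·π^2 + 35/2 + 2·π^4)·sin(2·x) + (-4·π^4/3 - 340/81 + 62·π^2/27)·sin(3·x) + (-3·π^2/4 + 73/32 + π^4)·sin(4·x) + (-4·π^4/5 - 1036/625 + 6·π^2/25)·sin(5·x)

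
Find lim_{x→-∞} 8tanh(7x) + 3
Evaluate the dominant behaviour as x → -∞; each term tends to a finite value or vanishes.
Limit = -5.

Final answer: -5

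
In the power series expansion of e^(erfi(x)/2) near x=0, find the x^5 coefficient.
Expand to order 5: e^(erfi(x)/2) = x^5·(1/(120·π^(5/2)) + 1/(6·π^(3/2)) + 1/(10·√(π))) + x^4·(1/(24·π^2) + 1/(3·π)) + x^3·(1/(6·π^(3/2)) + 1/(3·√(π))) + x^2/(2·π) + x/√(π) + 1 + O(x^6).
The coefficient of x^5 is 1/(120·π^(5/2)) + 1/(6·π^(3/2)) + 1/(10·√(π)).

Final answer: 1/(120·π^(5/2)) + 1/(6·π^(3/2)) + 1/(10·√(π))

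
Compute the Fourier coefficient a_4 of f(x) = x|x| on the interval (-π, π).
a_4 = (1/π) ∫_{-π}^{π} f(x)·cos(4x) dx.
Evaluate the integral (use parity and integration by parts as needed): a_4 = 0.

Final answer: 0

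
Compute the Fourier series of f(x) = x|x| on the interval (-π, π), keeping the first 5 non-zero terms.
(-8 + 2·π^2)·sin(x)/π - π·sin(2·x) + (-8 + 18·π^2)·sin(3·x)/(27·π) - π·sin(4·x)/2 + (-8 + 50·π^2)·sin(5·x)/(125·π)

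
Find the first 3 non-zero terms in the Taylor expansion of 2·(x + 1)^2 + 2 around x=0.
2·x^2 + 4·x + 4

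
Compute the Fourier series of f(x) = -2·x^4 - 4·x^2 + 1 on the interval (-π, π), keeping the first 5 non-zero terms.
(-80 + 16·π^2)·cos(x) + (2 - 4·π^2)·cos(2·x) + (16/27 + 16·π^2/9)·cos(3·x) + (-π^2 - 5/8)·cos(4·x) - 2·π^4/5 - 4·π^2/3 + 1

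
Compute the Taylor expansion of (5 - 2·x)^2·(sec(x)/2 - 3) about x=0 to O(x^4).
-5·x^3 - 15·x^2/4 + 50·x - 125/2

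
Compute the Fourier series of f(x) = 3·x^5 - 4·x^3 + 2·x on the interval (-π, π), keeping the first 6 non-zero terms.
(-128·π^2 + 6·π^4 + 772)·sin(x) + (-3·π^4 - 61/2 + 19·π^2)·sin(2·x) + (-64·π^2/9 + 164/27 + 2·π^4)·sin(3·x) + (-3·π^4/2 - 157/64 + 31·π^2/8)·sin(4·x) + (-64·π^2/25 + 884/625 + 6·π^4/5)·sin(5·x) + (-π^4 - 53/54 + 17·π^2/9)·sin(6·x)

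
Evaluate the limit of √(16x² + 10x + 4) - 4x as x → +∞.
As x → +∞: multiply by the conjugate to get (10x+4)/(√(16x²+10x+4)+4x); the denominator ~ 8x, so the limit is 10/8 = 5/4.
Limit = 5/4.

Final answer: 5/4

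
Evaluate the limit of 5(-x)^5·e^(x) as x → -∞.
This is a 0·∞ indeterminate form at x → -∞.
Rewrite the product as 5(-x)^5 / e^(-x) (an ∞/∞ form) and apply L'Hôpital, or use the standard hierarchy e^(|x|) ≫ |(-x)^5| as x → -∞.
The indeterminate product → 0, so the limit = 0.

Final answer: 0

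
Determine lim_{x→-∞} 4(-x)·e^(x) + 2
The product is a 0·∞ indeterminate form at x → -∞.
Rewrite the product as 4(-x) / e^(-x) (an ∞/∞ form) and apply L'Hôpital, or use the standard hierarchy e^(|x|) ≫ |(-x)| as x → -∞.
The indeterminate product → 0, so the limit = 2.

Final answer: 2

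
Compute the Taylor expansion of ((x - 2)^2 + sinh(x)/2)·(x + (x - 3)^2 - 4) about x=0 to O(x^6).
5·x^5/48 + 7·x^4/12 - 97·x^3/12 + 53·x^2/2 - 75·x/2 + 20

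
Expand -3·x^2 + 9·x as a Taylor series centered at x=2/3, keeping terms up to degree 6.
14/3 + 5·(x - 2/3) - 3·(x - 2/3)^2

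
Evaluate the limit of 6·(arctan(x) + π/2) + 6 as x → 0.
Direct substitution at x = 0 gives 6 + 3·π.

Final answer: 6 + 3·π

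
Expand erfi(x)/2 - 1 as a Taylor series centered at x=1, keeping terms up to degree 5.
-1 + erfi(1)/2 + e·(x - 1)/√(π) + e·(x - 1)^2/√(π) + e·(x - 1)^3/√(π) + 5·e·(x - 1)^4/(6·√(π)) + 19·e·(x - 1)^5/(30·√(π))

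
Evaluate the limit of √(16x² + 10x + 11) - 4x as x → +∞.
As x → +∞: multiply by the conjugate to get (10x+11)/(√(16x²+10x+11)+4x); the denominator ~ 8x, so the limit is 10/8 = 5/4.
Limit = 5/4.

Final answer: 5/4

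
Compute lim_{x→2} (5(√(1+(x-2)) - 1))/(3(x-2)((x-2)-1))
Both numerator and denominator → 0 as x → 2; this is a 0/0 indeterminate form.
Expand each to leading order near x = 2: numerator ~ 5·(x - 2)/2, denominator ~ -3·(x - 2).
The limit of the ratio is -5/6.

Final answer: -5/6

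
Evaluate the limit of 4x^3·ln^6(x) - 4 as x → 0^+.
The product is a 0·∞ indeterminate form at x → 0⁺.
Rewrite the product as 4·ln^6(x) / x^(-3) and apply L'Hôpital, or use the standard hierarchy x^(-3) ≫ |ln x|^6 as x → 0⁺.
The indeterminate product → 0, so the limit = -4.

Final answer: -4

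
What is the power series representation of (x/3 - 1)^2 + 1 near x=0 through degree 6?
x^2/9 - 2·x/3 + 2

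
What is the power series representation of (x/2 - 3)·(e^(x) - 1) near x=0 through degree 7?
x^7/10080 - x^5/240 - x^4/24 - x^3/4 - x^2 - 3·x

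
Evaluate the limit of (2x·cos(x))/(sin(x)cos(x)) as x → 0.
Both numerator and denominator → 0 as x → 0; this is a 0/0 indeterminate form.
Expand each to leading order near x = 0: numerator ~ 2·x, denominator ~ x.
The limit of the ratio is 2.

Final answer: 2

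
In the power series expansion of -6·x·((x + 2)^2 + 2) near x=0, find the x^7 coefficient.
Expand to order 7: -6·x·((x + 2)^2 + 2) = -6·x^3 - 24·x^2 - 36·x + O(x^8).
The coefficient of x^7 is 0.

Final answer: 0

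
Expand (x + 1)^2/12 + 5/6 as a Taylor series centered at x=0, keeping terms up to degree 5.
x^2/12 + x/6 + 11/12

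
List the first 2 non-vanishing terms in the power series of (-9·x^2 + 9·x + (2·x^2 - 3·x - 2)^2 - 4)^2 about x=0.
-336·x^3 + 441·x^2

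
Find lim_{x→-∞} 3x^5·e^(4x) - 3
The product is a 0·∞ indeterminate form at x → -∞.
Rewrite the product as 3x^5 / e^(-4x) (an ∞/∞ form) and apply L'Hôpital, or use the standard hierarchy e^(4|x|) ≫ |x^5| as x → -∞.
The indeterminate product → 0, so the limit = -3.

Final answer: -3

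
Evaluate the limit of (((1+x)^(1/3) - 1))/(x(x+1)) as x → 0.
Both numerator and denominator → 0 as x → 0; this is a 0/0 indeterminate form.
Expand each to leading order near x = 0: numerator ~ x/3, denominator ~ x.
The limit of the ratio is 1/3.

Final answer: 1/3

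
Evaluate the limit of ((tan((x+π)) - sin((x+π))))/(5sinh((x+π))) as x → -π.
Both numerator and denominator → 0 as x → -π; this is a 0/0 indeterminate form.
Expand each to leading order near x = -π: numerator ~ (x + π)^3/2, denominator ~ 5·(x + π).
The limit of the ratio is 0.

Final answer: 0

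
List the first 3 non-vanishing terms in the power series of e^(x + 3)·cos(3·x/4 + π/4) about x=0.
-17·√(2)·x^2·e^(3)/64 + √(2)·x·e^(3)/8 + √(2)·e^(3)/2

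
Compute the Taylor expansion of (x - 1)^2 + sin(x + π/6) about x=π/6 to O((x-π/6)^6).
-π/3 + π^2/36 + √(3)/2 + 1 + (-3/2 + π/3)·(x - π/6) + (1 - √(3)/4)·(x - π/6)^2 - (x - π/6)^3/12 + √(3)·(x - π/6)^4/48 + (x - π/6)^5/240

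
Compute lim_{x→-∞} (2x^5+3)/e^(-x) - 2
The quotient is an ∞/∞ indeterminate form as x → -∞.
Compare growth rates of the dominant terms (exponentials ≫ polynomials ≫ logarithms), or apply L'Hôpital's rule; the quotient → 0.
Adding the constant: 0 - 2 = -2. Limit = -2.

Final answer: -2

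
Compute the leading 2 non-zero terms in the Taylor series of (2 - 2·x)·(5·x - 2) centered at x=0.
14·x - 4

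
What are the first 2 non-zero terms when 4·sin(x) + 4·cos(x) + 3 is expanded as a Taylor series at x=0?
4·x + 7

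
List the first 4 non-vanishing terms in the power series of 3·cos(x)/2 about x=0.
-x^6/480 + x^4/16 - 3·x^2/4 + 3/2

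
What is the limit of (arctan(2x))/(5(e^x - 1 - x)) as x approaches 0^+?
Both numerator and denominator → 0 as x → 0^+; this is a 0/0 indeterminate form.
Expand each to leading order near x = 0: numerator ~ 2·x, denominator ~ 5·x^2/2.
The limit of the ratio is ∞.

Final answer: ∞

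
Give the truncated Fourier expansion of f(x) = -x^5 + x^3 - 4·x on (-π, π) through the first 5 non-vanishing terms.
(-260 - 2·π^4 + 42·π^2)·sin(x) + (-6·π^2 + 13 + π^4)·sin(2·x) + (-2·π^4/3 - 332/81 + 58·π^2/27)·sin(3·x) + (-9·π^2/8 + 155/64 + π^4/2)·sin(4·x) + (-2·π^4/5 - 1108/625 + 18·π^2/25)·sin(5·x)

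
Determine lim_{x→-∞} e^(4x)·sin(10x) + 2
Evaluate the dominant behaviour as x → -∞; each term tends to a finite value or vanishes.
Limit = 2.

Final answer: 2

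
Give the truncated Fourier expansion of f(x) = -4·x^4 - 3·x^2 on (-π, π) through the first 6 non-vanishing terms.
(-180 + 32·π^2)·cos(x) + (9 - 8·π^2)·cos(2·x) + (-28/27 + 32·π^2/9)·cos(3·x) - 2·π^2·cos(4·x) + (108/625 + 32·π^2/25)·cos(5·x) - 4·π^4/5 - π^2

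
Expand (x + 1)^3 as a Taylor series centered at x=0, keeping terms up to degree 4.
x^3 + 3·x^2 + 3·x + 1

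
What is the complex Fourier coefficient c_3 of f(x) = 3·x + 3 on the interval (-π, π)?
Compute the real Fourier coefficients first: a_3 = 0, b_3 = 2.
Then c_3 = (a_3 − i·b_3)/2 = -i.

Final answer: -i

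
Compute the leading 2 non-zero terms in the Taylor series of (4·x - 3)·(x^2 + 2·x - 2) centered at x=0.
6 - 14·x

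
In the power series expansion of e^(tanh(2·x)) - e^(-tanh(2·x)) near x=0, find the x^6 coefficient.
Expand to order 6: e^(tanh(2·x)) - e^(-tanh(2·x)) = -8·x^5/5 - 8·x^3/3 + 4·x + O(x^7).
The coefficient of x^6 is 0.

Final answer: 0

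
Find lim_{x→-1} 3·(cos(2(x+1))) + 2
Direct substitution at x = -1 gives 5.

Final answer: 5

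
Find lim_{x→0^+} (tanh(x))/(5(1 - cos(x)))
Both numerator and denominator → 0 as x → 0^+; this is a 0/0 indeterminate form.
Expand each to leading order near x = 0: numerator ~ x, denominator ~ 5·x^2/2.
The limit of the ratio is ∞.

Final answer: ∞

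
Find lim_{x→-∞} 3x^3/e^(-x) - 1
The quotient is an ∞/∞ indeterminate form as x → -∞.
Compare growth rates of the dominant terms (exponentials ≫ polynomials ≫ logarithms), or apply L'Hôpital's rule; the quotient → 0.
Adding the constant: 0 - 1 = -1. Limit = -1.

Final answer: -1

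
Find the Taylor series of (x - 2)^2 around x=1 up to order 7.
1 - 2·(x - 1) + (x - 1)^2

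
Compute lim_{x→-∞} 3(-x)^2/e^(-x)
This is an ∞/∞ indeterminate form as x → -∞.
Compare growth rates of the dominant terms (exponentials ≫ polynomials ≫ logarithms), or apply L'Hôpital's rule; the quotient → 0.
Limit = 0.

Final answer: 0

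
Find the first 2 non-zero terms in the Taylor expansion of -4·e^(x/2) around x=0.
-2·x - 4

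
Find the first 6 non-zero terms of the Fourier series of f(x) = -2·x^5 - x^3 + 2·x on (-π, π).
(-464 - 4·π^4 + 78·π^2)·sin(x) + (-9·π^2 + 23/2 + 2·π^4)·sin(2·x) + (-4·π^4/3 - 16/81 + 62·π^2/27)·sin(3·x) + (-3·π^2/4 - 23/32 + π^4)·sin(4·x) + (-4·π^4/5 + 464/625 + 6·π^2/25)·sin(5·x) + (-107/162 - π^2/27 + 2·π^4/3)·sin(6·x)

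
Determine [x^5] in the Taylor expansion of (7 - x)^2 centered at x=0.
Expand to order 5: (7 - x)^2 = x^2 - 14·x + 49 + O(x^6).
The coefficient of x^5 is 0.

Final answer: 0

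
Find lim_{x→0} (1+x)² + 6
Direct substitution at x = 0 gives 7.

Final answer: 7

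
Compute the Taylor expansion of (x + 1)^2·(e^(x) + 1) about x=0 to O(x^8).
19·x^7/1680 + 43·x^6/720 + 31·x^5/120 + 7·x^4/8 + 13·x^3/6 + 9·x^2/2 + 5·x + 2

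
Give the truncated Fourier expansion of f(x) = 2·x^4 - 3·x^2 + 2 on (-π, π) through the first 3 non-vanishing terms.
(108 - 16·π^2)·cos(x) + (-9 + 4·π^2)·cos(2·x) - π^2 + 2 + 2·π^4/5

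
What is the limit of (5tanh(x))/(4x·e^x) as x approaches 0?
Both numerator and denominator → 0 as x → 0; this is a 0/0 indeterminate form.
Expand each to leading order near x = 0: numerator ~ 5·x, denominator ~ 4·x.
The limit of the ratio is 5/4.

Final answer: 5/4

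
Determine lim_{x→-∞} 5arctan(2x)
Evaluate the dominant behaviour as x → -∞; each term tends to a finite value or vanishes.
Limit = -5·π/2.

Final answer: -5·π/2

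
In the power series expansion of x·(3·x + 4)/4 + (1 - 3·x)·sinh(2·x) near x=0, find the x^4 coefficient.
Expand to order 4: x·(3·x + 4)/4 + (1 - 3·x)·sinh(2·x) = -4·x^4 + 4·x^3/3 - 21·x^2/4 + 3·x + O(x^5).
The coefficient of x^4 is -4.

Final answer: -4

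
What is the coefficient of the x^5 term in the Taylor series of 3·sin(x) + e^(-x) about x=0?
Expand to order 5: 3·sin(x) + e^(-x) = x^5/60 + x^4/24 - 2·x^3/3 + x^2/2 + 2·x + 1 + O(x^6).
The coefficient of x^5 is 1/60.

Final answer: 1/60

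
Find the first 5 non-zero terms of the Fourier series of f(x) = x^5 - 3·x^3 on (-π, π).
(-46·π^2 + 2·π^4 + 276)·sin(x) + (-π^4 - 12 + 8·π^2)·sin(2·x) + (-94·π^2/27 + 188/81 + 2·π^4/3)·sin(3·x) + (-π^4/2 - 51/64 + 17·π^2/8)·sin(4·x) + (-38·π^2/25 + 228/625 + 2·π^4/5)·sin(5·x)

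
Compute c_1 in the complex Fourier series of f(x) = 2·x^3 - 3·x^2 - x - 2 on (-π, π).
Compute the real Fourier coefficients first: a_1 = 12, b_1 = -26 + 4·π^2.
Then c_1 = (a_1 − i·b_1)/2 = 6 - 2·i·π^2 + 13·i.

Final answer: 6 - 2·i·π^2 + 13·i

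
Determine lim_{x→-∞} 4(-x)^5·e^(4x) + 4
The product is a 0·∞ indeterminate form at x → -∞.
Rewrite the product as 4(-x)^5 / e^(-4x) (an ∞/∞ form) and apply L'Hôpital, or use the standard hierarchy e^(4|x|) ≫ |(-x)^5| as x → -∞.
The indeterminate product → 0, so the limit = 4.

Final answer: 4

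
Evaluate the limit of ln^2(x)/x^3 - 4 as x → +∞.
The quotient is an ∞/∞ indeterminate form as x → +∞.
The polynomial denominator x^3 dominates the logarithmic numerator (any positive power of x ≫ ln^2(x) as x → ∞), so the quotient → 0.
Adding the constant: 0 - 4 = -4. Limit = -4.

Final answer: -4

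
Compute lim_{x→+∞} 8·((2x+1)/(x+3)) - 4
Evaluate the dominant behaviour as x → +∞; each term tends to a finite value or vanishes.
Limit = 12.

Final answer: 12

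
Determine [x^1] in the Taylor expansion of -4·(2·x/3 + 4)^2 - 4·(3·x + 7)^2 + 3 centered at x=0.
Expand to order 1: -4·(2·x/3 + 4)^2 - 4·(3·x + 7)^2 + 3 = -568·x/3 - 257 + O(x^2).
The coefficient of x^1 is -568/3.

Final answer: -568/3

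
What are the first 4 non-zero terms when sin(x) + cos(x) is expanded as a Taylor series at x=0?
-x^3/6 - x^2/2 + x + 1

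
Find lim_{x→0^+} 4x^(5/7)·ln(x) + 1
The product is a 0·∞ indeterminate form at x → 0⁺.
Rewrite the product as 4·ln(x) / x^(-5/7) and apply L'Hôpital, or use the standard hierarchy x^(-5/7) ≫ |ln x| as x → 0⁺.
The indeterminate product → 0, so the limit = 1.

Final answer: 1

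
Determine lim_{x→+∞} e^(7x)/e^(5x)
This is an ∞/∞ indeterminate form as x → +∞.
Rewrite e^(7x)/e^(5x) = e^((7−5)x) = e^(2x); the exponent coefficient is 2 > 0 so e^(2x) → ∞.
Limit = ∞.

Final answer: ∞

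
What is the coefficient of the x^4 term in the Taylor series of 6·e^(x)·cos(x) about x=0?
Expand to order 4: 6·e^(x)·cos(x) = -x^4 - 2·x^3 + 6·x + 6 + O(x^5).
The coefficient of x^4 is -1.

Final answer: -1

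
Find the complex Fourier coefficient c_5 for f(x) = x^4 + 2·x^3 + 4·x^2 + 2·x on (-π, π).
Compute the real Fourier coefficients first: a_5 = -8·π^2/25 - 352/625, b_5 = 76/125 + 4·π^2/5.
Then c_5 = (a_5 − i·b_5)/2 = -4·π^2/25 - 176/625 - 2·i·π^2/5 - 38·i/125.

Final answer: -4·π^2/25 - 176/625 - 2·i·π^2/5 - 38·i/125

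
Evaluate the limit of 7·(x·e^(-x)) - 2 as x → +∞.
Evaluate the dominant behaviour as x → +∞; each term tends to a finite value or vanishes.
Limit = -2.

Final answer: -2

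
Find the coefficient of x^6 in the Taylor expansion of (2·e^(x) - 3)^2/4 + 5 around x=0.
Expand to order 6: (2·e^(x) - 3)^2/4 + 5 = 61·x^6/720 + 29·x^5/120 + 13·x^4/24 + 5·x^3/6 + x^2/2 - x + 21/4 + O(x^7).
The coefficient of x^6 is 61/720.

Final answer: 61/720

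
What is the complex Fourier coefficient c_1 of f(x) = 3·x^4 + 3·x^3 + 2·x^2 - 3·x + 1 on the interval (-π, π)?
Compute the real Fourier coefficients first: a_1 = 136 - 24·π^2, b_1 = -42 + 6·π^2.
Then c_1 = (a_1 − i·b_1)/2 = -12·π^2 + 68 - 3·i·π^2 + 21·i.

Final answer: -12·π^2 + 68 - 3·i·π^2 + 21·i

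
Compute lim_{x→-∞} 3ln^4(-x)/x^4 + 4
The quotient is an ∞/∞ indeterminate form as x → -∞.
Compare growth rates of the dominant terms (exponentials ≫ polynomials ≫ logarithms), or apply L'Hôpital's rule; the quotient → 0.
Adding the constant: 0 + 4 = 4. Limit = 4.

Final answer: 4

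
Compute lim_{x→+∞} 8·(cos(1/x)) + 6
Evaluate the dominant behaviour as x → +∞; each term tends to a finite value or vanishes.
Limit = 14.

Final answer: 14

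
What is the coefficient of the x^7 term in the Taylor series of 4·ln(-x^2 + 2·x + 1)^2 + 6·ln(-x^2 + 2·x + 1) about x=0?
Expand to order 7: 4·ln(-x^2 + 2·x + 1)^2 + 6·ln(-x^2 + 2·x + 1) = -87068·x^7/105 + 15998·x^6/45 - 748·x^5/5 + 179·x^4/3 - 20·x^3 - 2·x^2 + 12·x + O(x^8).
The coefficient of x^7 is -87068/105.

Final answer: -87068/105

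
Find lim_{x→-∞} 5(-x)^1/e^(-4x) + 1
The quotient is an ∞/∞ indeterminate form as x → -∞.
Compare growth rates of the dominant terms (exponentials ≫ polynomials ≫ logarithms), or apply L'Hôpital's rule; the quotient → 0.
Adding the constant: 0 + 1 = 1. Limit = 1.

Final answer: 1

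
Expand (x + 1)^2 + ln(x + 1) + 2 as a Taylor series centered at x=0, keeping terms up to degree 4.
-x^4/4 + x^3/3 + x^2/2 + 3·x + 3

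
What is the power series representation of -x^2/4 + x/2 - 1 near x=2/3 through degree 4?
-7/9 + (x - 2/3)/6 - (x - 2/3)^2/4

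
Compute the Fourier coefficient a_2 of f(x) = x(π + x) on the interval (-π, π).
a_2 = (1/π) ∫_{-π}^{π} f(x)·cos(2x) dx.
Evaluate the integral (use parity and integration by parts as needed): a_2 = 1.

Final answer: 1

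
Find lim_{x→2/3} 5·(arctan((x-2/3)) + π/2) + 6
Direct substitution at x = 2/3 gives 6 + 5·π/2.

Final answer: 6 + 5·π/2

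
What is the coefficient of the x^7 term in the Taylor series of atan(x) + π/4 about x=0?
Expand to order 7: atan(x) + π/4 = -x^7/7 + x^5/5 - x^3/3 + x + π/4 + O(x^8).
The coefficient of x^7 is -1/7.

Final answer: -1/7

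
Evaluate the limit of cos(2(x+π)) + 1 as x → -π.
Direct substitution at x = -π gives 2.

Final answer: 2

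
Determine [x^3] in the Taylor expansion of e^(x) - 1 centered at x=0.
Expand to order 3: e^(x) - 1 = x^3/6 + x^2/2 + x + O(x^4).
The coefficient of x^3 is 1/6.

Final answer: 1/6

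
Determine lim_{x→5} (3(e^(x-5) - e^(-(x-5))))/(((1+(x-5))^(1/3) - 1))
Both numerator and denominator → 0 as x → 5; this is a 0/0 indeterminate form.
Expand each to leading order near x = 5: numerator ~ 6·(x - 5), denominator ~ (x - 5)/3.
The limit of the ratio is 18.

Final answer: 18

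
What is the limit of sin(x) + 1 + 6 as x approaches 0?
Direct substitution at x = 0 gives 7.

Final answer: 7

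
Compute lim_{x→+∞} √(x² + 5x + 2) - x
This is an ∞ − ∞ indeterminate form.
Multiply and divide by the conjugate √(x²+5x + 2) + x; the x² terms cancel, leaving (5x + 2)/(√(x²+5x + 2)+x) → 5/2.
Limit = 5/2.

Final answer: 5/2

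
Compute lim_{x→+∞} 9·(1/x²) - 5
Evaluate the dominant behaviour as x → +∞; each term tends to a finite value or vanishes.
Limit = -5.

Final answer: -5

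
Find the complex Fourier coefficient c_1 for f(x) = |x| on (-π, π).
Compute the real Fourier coefficients first: a_1 = -4/π, b_1 = 0.
Then c_1 = (a_1 − i·b_1)/2 = -2/π.

Final answer: -2/π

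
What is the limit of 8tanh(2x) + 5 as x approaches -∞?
Evaluate the dominant behaviour as x → -∞; each term tends to a finite value or vanishes.
Limit = -3.

Final answer: -3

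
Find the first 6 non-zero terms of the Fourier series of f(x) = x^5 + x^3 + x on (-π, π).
(-38·π^2 + 2·π^4 + 230)·sin(x) + (-π^4 - 7 + 4·π^2)·sin(2·x) + (-22·π^2/27 + 98/81 + 2·π^4/3)·sin(3·x) + (-π^4/2 - 35/64 + π^2/8)·sin(4·x) + (238/625 + 2·π^2/25 + 2·π^4/5)·sin(5·x) + (-π^4/3 - 4·π^2/27 - 25/81)·sin(6·x)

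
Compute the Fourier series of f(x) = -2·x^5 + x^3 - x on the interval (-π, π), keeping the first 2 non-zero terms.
(-494 - 4·π^4 + 82·π^2)·sin(x) + (-11·π^2 + 35/2 + 2·π^4)·sin(2·x)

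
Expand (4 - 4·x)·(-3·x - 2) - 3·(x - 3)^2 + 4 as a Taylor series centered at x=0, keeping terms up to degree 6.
9·x^2 + 14·x - 31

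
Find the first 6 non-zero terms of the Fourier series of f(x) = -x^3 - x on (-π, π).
(10 - 2·π^2)·sin(x) + (-1/2 + π^2)·sin(2·x) + (-2·π^2/3 - 2/9)·sin(3·x) + (5/16 + π^2/2)·sin(4·x) + (-2·π^2/5 - 38/125)·sin(5·x) + (5/18 + π^2/3)·sin(6·x)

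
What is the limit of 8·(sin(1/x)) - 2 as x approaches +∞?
Evaluate the dominant behaviour as x → +∞; each term tends to a finite value or vanishes.
Limit = -2.

Final answer: -2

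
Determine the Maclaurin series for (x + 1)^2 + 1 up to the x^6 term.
x^2 + 2·x + 2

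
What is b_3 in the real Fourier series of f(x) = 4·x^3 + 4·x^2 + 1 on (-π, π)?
b_3 = (1/π) ∫_{-π}^{π} f(x)·sin(3x) dx.
Evaluate the integral (use parity and integration by parts as needed): b_3 = -16/9 + 8·π^2/3.

Final answer: -16/9 + 8·π^2/3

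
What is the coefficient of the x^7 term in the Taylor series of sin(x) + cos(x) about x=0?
Expand to order 7: sin(x) + cos(x) = -x^7/5040 - x^6/720 + x^5/120 + x^4/24 - x^3/6 - x^2/2 + x + 1 + O(x^8).
The coefficient of x^7 is -1/5040.

Final answer: -1/5040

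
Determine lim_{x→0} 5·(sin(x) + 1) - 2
Direct substitution at x = 0 gives 3.

Final answer: 3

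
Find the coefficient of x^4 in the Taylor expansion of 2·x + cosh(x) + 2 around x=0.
Expand to order 4: 2·x + cosh(x) + 2 = x^4/24 + x^2/2 + 2·x + 3 + O(x^5).
The coefficient of x^4 is 1/24.

Final answer: 1/24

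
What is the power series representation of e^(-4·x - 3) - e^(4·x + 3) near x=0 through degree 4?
x^4·(-32·e^(3)/3 + 32·e^(-3)/3) + x^3·(-32·e^(3)/3 - 32·e^(-3)/3) + x^2·(-8·e^(3) + 8·e^(-3)) + x·(-4·e^(3) - 4·e^(-3)) - e^(3) + e^(-3)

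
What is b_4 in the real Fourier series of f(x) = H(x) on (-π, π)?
b_4 = (1/π) ∫_{-π}^{π} f(x)·sin(4x) dx.
Evaluate the integral (use parity and integration by parts as needed): b_4 = 0.

Final answer: 0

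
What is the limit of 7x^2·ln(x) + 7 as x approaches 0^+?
The product is a 0·∞ indeterminate form at x → 0⁺.
Rewrite the product as 7·ln(x) / x^(-2) and apply L'Hôpital, or use the standard hierarchy x^(-2) ≫ |ln x| as x → 0⁺.
The indeterminate product → 0, so the limit = 7.

Final answer: 7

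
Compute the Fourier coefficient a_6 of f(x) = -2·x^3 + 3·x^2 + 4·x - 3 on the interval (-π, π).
a_6 = (1/π) ∫_{-π}^{π} f(x)·cos(6x) dx.
Evaluate the integral (use parity and integration by parts as needed): a_6 = 1/3.

Final answer: 1/3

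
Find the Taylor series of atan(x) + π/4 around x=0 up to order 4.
-x^3/3 + x + π/4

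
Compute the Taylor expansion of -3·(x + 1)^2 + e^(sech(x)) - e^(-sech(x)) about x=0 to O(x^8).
x^6·(-151·e/720 - e^(-1)/720) + x^4·(e^(-1)/12 + e/3) + x^2·(-3 - e/2 - e^(-1)/2) - 6·x - 3 - e^(-1) + e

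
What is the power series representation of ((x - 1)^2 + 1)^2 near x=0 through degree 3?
-4·x^3 + 8·x^2 - 8·x + 4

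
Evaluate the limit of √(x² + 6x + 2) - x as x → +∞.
This is an ∞ − ∞ indeterminate form.
Multiply and divide by the conjugate √(x²+6x + 2) + x; the x² terms cancel, leaving (6x + 2)/(√(x²+6x + 2)+x) → 6/2 = 3.
Limit = 3.

Final answer: 3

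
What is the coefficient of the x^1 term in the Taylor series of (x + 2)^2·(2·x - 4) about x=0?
Expand to order 1: (x + 2)^2·(2·x - 4) = -8·x - 16 + O(x^2).
The coefficient of x^1 is -8.

Final answer: -8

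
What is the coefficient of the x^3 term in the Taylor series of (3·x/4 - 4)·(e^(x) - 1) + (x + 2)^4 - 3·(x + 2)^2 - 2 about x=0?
Expand to order 3: (3·x/4 - 4)·(e^(x) - 1) + (x + 2)^4 - 3·(x + 2)^2 - 2 = 185·x^3/24 + 79·x^2/4 + 16·x + 2 + O(x^4).
The coefficient of x^3 is 185/24.

Final answer: 185/24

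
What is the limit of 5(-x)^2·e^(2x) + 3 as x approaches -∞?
The product is a 0·∞ indeterminate form at x → -∞.
Rewrite the product as 5(-x)^2 / e^(-2x) (an ∞/∞ form) and apply L'Hôpital, or use the standard hierarchy e^(2|x|) ≫ |(-x)^2| as x → -∞.
The indeterminate product → 0, so the limit = 3.

Final answer: 3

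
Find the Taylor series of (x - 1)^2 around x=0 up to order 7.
x^2 - 2·x + 1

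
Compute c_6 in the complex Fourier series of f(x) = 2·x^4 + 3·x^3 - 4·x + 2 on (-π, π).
Compute the real Fourier coefficients first: a_6 = -2/27 + 4·π^2/9, b_6 = 3/2 - π^2.
Then c_6 = (a_6 − i·b_6)/2 = -1/27 + 2·π^2/9 - 3·i/4 + i·π^2/2.

Final answer: -1/27 + 2·π^2/9 - 3·i/4 + i·π^2/2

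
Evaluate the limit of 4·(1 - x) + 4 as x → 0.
Direct substitution at x = 0 gives 8.

Final answer: 8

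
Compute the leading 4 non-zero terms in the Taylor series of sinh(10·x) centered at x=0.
125000·x^7/63 + 2500·x^5/3 + 500·x^3/3 + 10·x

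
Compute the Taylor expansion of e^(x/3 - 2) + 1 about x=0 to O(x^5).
x^4·e^(-2)/1944 + x^3·e^(-2)/162 + x^2·e^(-2)/18 + x·e^(-2)/3 + e^(-2) + 1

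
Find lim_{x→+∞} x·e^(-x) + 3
Evaluate the dominant behaviour as x → +∞; each term tends to a finite value or vanishes.
Limit = 3.

Final answer: 3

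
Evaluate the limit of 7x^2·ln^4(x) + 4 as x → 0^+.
The product is a 0·∞ indeterminate form at x → 0⁺.
Rewrite the product as 7·ln^4(x) / x^(-2) and apply L'Hôpital, or use the standard hierarchy x^(-2) ≫ |ln x|^4 as x → 0⁺.
The indeterminate product → 0, so the limit = 4.

Final answer: 4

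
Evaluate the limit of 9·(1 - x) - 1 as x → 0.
Direct substitution at x = 0 gives 8.

Final answer: 8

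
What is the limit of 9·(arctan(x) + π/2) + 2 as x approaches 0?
Direct substitution at x = 0 gives 2 + 9·π/2.

Final answer: 2 + 9·π/2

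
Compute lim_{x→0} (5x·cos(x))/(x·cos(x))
Both numerator and denominator → 0 as x → 0; this is a 0/0 indeterminate form.
Expand each to leading order near x = 0: numerator ~ 5·x, denominator ~ x.
The limit of the ratio is 5.

Final answer: 5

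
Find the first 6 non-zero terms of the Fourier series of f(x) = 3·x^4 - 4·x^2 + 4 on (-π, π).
(160 - 24·π^2)·cos(x) + (-13 + 6·π^2)·cos(2·x) + (32/9 - 8·π^2/3)·cos(3·x) + (-25/16 + 3·π^2/2)·cos(4·x) + (544/625 - 24·π^2/25)·cos(5·x) - 4·π^2/3 + 4 + 3·π^4/5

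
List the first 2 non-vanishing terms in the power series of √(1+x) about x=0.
x/2 + 1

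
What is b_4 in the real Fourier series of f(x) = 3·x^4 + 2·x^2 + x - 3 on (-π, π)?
b_4 = (1/π) ∫_{-π}^{π} f(x)·sin(4x) dx.
Evaluate the integral (use parity and integration by parts as needed): b_4 = -1/2.

Final answer: -1/2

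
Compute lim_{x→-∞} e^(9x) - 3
Evaluate the dominant behaviour as x → -∞; each term tends to a finite value or vanishes.
Limit = -3.

Final answer: -3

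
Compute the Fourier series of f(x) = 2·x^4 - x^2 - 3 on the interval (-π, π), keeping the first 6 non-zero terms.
(100 - 16·π^2)·cos(x) + (-7 + 4·π^2)·cos(2·x) + (44/27 - 16·π^2/9)·cos(3·x) + (-5/8 + π^2)·cos(4·x) + (196/625 - 16·π^2/25)·cos(5·x) - π^2/3 - 3 + 2·π^4/5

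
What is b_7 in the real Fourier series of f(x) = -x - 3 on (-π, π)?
b_7 = (1/π) ∫_{-π}^{π} f(x)·sin(7x) dx.
Evaluate the integral (use parity and integration by parts as needed): b_7 = -2/7.

Final answer: -2/7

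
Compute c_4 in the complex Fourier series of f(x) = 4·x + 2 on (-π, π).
Compute the real Fourier coefficients first: a_4 = 0, b_4 = -2.
Then c_4 = (a_4 − i·b_4)/2 = i.

Final answer: i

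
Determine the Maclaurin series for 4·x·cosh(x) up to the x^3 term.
2·x^3 + 4·x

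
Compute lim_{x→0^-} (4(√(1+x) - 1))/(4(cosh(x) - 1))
Both numerator and denominator → 0 as x → 0^-; this is a 0/0 indeterminate form.
Expand each to leading order near x = 0: numerator ~ 2·x, denominator ~ 2·x^2.
The limit of the ratio is -∞.

Final answer: -∞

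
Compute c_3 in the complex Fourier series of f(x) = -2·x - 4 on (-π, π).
Compute the real Fourier coefficients first: a_3 = 0, b_3 = -4/3.
Then c_3 = (a_3 − i·b_3)/2 = 2·i/3.

Final answer: 2·i/3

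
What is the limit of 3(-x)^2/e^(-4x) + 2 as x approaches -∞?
The quotient is an ∞/∞ indeterminate form as x → -∞.
Compare growth rates of the dominant terms (exponentials ≫ polynomials ≫ logarithms), or apply L'Hôpital's rule; the quotient → 0.
Adding the constant: 0 + 2 = 2. Limit = 2.

Final answer: 2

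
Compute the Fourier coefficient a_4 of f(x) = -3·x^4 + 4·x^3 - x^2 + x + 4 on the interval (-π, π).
a_4 = (1/π) ∫_{-π}^{π} f(x)·cos(4x) dx.
Evaluate the integral (use parity and integration by parts as needed): a_4 = 5/16 - 3·π^2/2.

Final answer: 5/16 - 3·π^2/2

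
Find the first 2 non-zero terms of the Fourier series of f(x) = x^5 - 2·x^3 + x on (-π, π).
(-44·π^2 + 2·π^4 + 266)·sin(x) + (-π^4 - 23/2 + 7·π^2)·sin(2·x)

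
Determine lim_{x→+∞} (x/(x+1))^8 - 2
As x → +∞: x/(x+1) = 1/(1 + 1/x) → 1, and the 8th power of a limit-1 base also → 1; with the additive constant, 1 - 2 = -1.
Limit = -1.

Final answer: -1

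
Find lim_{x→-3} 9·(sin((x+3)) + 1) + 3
Direct substitution at x = -3 gives 12.

Final answer: 12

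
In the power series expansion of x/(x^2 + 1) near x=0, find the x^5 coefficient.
Expand to order 5: x/(x^2 + 1) = x^5 - x^3 + x + O(x^6).
The coefficient of x^5 is 1.

Final answer: 1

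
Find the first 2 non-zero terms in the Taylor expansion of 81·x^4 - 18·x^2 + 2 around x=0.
2 - 18·x^2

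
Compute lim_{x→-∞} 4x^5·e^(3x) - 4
The product is a 0·∞ indeterminate form at x → -∞.
Rewrite the product as 4x^5 / e^(-3x) (an ∞/∞ form) and apply L'Hôpital, or use the standard hierarchy e^(3|x|) ≫ |x^5| as x → -∞.
The indeterminate product → 0, so the limit = -4.

Final answer: -4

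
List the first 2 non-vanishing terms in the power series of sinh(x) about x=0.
x^3/6 + x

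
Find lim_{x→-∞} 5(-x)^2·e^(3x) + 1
The product is a 0·∞ indeterminate form at x → -∞.
Rewrite the product as 5(-x)^2 / e^(-3x) (an ∞/∞ form) and apply L'Hôpital, or use the standard hierarchy e^(3|x|) ≫ |(-x)^2| as x → -∞.
The indeterminate product → 0, so the limit = 1.

Final answer: 1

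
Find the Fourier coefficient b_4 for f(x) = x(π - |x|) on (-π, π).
b_4 = (1/π) ∫_{-π}^{π} f(x)·sin(4x) dx.
Evaluate the integral (use parity and integration by parts as needed): b_4 = 0.

Final answer: 0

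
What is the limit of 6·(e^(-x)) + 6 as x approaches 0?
Direct substitution at x = 0 gives 12.

Final answer: 12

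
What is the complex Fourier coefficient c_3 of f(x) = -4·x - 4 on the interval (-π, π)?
Compute the real Fourier coefficients first: a_3 = 0, b_3 = -8/3.
Then c_3 = (a_3 − i·b_3)/2 = 4·i/3.

Final answer: 4·i/3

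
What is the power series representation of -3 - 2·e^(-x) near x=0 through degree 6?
-x^6/360 + x^5/60 - x^4/12 + x^3/3 - x^2 + 2·x - 5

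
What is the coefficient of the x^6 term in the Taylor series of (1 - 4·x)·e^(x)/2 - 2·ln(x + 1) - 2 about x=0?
Expand to order 6: (1 - 4·x)·e^(x)/2 - 2·ln(x + 1) - 2 = 457·x^6/1440 - 23·x^5/48 + 3·x^4/16 - 19·x^3/12 - 3·x^2/4 - 7·x/2 - 3/2 + O(x^7).
The coefficient of x^6 is 457/1440.

Final answer: 457/1440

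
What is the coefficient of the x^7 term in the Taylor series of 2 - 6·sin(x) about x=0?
Expand to order 7: 2 - 6·sin(x) = x^7/840 - x^5/20 + x^3 - 6·x + 2 + O(x^8).
The coefficient of x^7 is 1/840.

Final answer: 1/840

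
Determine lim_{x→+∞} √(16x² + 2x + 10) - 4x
As x → +∞: multiply by the conjugate to get (2x+10)/(√(16x²+2x+10)+4x); the denominator ~ 8x, so the limit is 2/8 = 1/4.
Limit = 1/4.

Final answer: 1/4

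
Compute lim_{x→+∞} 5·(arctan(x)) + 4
Evaluate the dominant behaviour as x → +∞; each term tends to a finite value or vanishes.
Limit = 4 + 5·π/2.

Final answer: 4 + 5·π/2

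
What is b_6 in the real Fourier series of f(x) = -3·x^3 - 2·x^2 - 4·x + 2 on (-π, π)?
b_6 = (1/π) ∫_{-π}^{π} f(x)·sin(6x) dx.
Evaluate the integral (use parity and integration by parts as needed): b_6 = 7/6 + π^2.

Final answer: 7/6 + π^2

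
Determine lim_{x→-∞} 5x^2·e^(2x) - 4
The product is a 0·∞ indeterminate form at x → -∞.
Rewrite the product as 5x^2 / e^(-2x) (an ∞/∞ form) and apply L'Hôpital, or use the standard hierarchy e^(2|x|) ≫ |x^2| as x → -∞.
The indeterminate product → 0, so the limit = -4.

Final answer: -4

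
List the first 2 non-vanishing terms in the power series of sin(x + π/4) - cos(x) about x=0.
√(2)·x/2 - 1 + √(2)/2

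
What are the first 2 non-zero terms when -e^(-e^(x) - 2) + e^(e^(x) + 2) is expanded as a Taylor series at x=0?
x·(e^(-3) + e^(3)) - e^(-3) + e^(3)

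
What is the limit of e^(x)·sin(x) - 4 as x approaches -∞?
Evaluate the dominant behaviour as x → -∞; each term tends to a finite value or vanishes.
Limit = -4.

Final answer: -4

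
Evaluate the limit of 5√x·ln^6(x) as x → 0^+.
This is a 0·∞ indeterminate form at x → 0⁺.
Rewrite the product as 5·ln^6(x) / x^(-1/2) and apply L'Hôpital, or use the standard hierarchy x^(-1/2) ≫ |ln x|^6 as x → 0⁺.
The indeterminate product → 0, so the limit = 0.

Final answer: 0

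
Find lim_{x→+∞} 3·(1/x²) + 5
Evaluate the dominant behaviour as x → +∞; each term tends to a finite value or vanishes.
Limit = 5.

Final answer: 5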